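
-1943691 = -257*7563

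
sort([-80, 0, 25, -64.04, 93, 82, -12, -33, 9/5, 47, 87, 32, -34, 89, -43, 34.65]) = [-80, -64.04, -43, -34, -33, -12, 0, 9/5, 25, 32, 34.65, 47, 82, 87, 89, 93]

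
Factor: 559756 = 2^2 * 139939^1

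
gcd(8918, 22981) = 343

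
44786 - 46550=-1764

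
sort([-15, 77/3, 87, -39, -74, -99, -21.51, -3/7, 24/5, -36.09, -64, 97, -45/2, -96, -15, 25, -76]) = [-99, -96, -76, -74, -64, -39, -36.09, -45/2, -21.51, -15, -15, -3/7, 24/5, 25, 77/3, 87, 97]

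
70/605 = 14/121 ≈ 0.116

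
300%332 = 300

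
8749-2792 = 5957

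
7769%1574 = 1473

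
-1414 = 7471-8885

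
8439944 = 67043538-58603594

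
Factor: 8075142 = 2^1*3^2*43^1*10433^1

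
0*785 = 0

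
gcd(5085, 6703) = 1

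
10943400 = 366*29900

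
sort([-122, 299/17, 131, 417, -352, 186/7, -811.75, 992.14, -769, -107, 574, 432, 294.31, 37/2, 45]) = [-811.75, -769, -352, -122, -107, 299/17, 37/2, 186/7, 45, 131, 294.31, 417, 432, 574, 992.14]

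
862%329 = 204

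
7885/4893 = 1 + 2992/4893 ≈ 1.61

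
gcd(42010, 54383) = 1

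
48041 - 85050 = -37009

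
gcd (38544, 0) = 38544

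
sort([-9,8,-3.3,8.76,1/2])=[-9,-3.3,1/2,8,8.76]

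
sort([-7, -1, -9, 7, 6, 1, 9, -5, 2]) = [-9, -7, -5, -1, 1, 2, 6, 7, 9]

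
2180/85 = 25 + 11/17 ≈ 25.65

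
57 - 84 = -27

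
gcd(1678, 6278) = 2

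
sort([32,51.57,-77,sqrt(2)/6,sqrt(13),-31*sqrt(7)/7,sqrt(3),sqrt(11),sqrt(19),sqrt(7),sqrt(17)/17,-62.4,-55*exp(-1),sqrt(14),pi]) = [-77,-62.4,-55*exp(-1),-31*sqrt(7)/7,sqrt(2)/6,sqrt(17)/17,sqrt(3),sqrt(7),pi,sqrt(11),sqrt(13),sqrt(14),sqrt(19),32,51.57]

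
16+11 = 27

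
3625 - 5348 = -1723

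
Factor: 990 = 2^1 * 3^2 * 5^1 * 11^1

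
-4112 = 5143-9255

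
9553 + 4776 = 14329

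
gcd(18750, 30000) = 3750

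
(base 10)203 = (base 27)7e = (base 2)11001011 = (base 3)21112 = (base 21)9e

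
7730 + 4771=12501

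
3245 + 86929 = 90174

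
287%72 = 71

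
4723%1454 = 361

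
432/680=54/85 ≈ 0.635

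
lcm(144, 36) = 144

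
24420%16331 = 8089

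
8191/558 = 14 + 379/558≈14.68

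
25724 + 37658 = 63382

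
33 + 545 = 578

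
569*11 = 6259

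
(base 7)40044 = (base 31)a0q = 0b10010110100100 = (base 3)111012220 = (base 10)9636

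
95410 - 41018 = 54392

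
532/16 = 133/4 = 33.25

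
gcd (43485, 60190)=65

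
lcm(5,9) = 45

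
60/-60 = -1 = -1.00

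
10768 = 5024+5744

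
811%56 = 27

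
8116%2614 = 274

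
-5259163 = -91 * 57793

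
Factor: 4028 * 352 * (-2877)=-1 * 2^7 * 3^1 * 7^1 * 11^1 * 19^1 * 53^1 * 137^1=-4079171712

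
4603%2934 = 1669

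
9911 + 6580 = 16491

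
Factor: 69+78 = 3^1*7^2 = 147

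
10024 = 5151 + 4873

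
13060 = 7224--5836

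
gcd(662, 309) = 1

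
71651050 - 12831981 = 58819069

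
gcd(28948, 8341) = 1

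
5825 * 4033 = 23492225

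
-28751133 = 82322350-111073483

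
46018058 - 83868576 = -37850518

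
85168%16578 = 2278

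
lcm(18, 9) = 18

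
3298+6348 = 9646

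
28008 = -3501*(-8)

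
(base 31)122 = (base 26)1db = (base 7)2663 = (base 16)401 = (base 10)1025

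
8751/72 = 2917/24 ≈ 121.54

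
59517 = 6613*9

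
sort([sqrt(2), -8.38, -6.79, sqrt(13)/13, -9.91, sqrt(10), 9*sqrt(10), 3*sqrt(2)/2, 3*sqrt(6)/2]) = [-9.91, -8.38, -6.79, sqrt(13)/13, sqrt(2), 3*sqrt(2)/2, sqrt(10), 3*sqrt(6)/2, 9*sqrt(10)]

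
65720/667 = 98+354/667 ≈ 98.53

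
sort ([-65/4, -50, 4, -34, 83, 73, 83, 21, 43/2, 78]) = [-50, -34, -65/4, 4, 21, 43/2, 73, 78, 83, 83]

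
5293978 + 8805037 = 14099015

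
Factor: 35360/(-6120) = -1*2^2*3^(-2)*13^1 = -52/9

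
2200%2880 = 2200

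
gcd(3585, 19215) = 15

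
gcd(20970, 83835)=45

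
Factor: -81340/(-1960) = 2^(-1)*83^1 = 83/2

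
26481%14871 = 11610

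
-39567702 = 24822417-64390119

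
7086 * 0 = 0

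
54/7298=27/3649 ≈ 0.00740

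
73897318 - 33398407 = 40498911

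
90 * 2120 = 190800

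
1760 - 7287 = -5527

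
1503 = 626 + 877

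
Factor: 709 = 709^1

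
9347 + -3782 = 5565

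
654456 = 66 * 9916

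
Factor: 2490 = 2^1*3^1*5^1*83^1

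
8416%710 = 606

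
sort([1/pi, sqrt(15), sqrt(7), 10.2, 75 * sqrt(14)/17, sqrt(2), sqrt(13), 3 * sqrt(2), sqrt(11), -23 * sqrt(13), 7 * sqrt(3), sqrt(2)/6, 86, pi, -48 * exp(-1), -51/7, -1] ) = [-23 * sqrt(13), -48 * exp(-1), -51/7, -1, sqrt(2)/6, 1/pi, sqrt(2), sqrt(7), pi, sqrt(11), sqrt(13), sqrt(15), 3 * sqrt(2), 10.2, 7 * sqrt(3), 75 * sqrt(14)/17, 86] 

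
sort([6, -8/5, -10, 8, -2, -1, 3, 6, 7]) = [-10, -2, -8/5, -1, 3, 6, 6, 7, 8]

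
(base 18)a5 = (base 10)185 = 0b10111001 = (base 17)af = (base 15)c5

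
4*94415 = 377660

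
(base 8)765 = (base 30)gl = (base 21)12i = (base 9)616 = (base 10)501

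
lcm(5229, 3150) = 261450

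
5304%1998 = 1308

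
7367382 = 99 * 74418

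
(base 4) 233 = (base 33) 1e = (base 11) 43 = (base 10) 47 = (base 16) 2f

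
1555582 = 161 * 9662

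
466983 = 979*477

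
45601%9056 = 321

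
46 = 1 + 45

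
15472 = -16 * (-967)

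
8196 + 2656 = 10852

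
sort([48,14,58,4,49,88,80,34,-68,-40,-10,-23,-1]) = [-68,-40,-23,-10,-1,4,14,34,48,49,58,80,88]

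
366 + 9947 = 10313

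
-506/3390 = -253/1695 ≈ -0.149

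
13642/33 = 413 + 13/33 ≈ 413.39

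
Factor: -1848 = -1 * 2^3 * 3^1 * 7^1 * 11^1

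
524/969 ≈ 0.541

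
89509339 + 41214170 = 130723509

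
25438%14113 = 11325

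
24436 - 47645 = -23209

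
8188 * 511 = 4184068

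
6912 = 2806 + 4106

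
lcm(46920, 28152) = 140760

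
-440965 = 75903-516868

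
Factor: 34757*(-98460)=-1*2^2*3^2*5^1*547^1*34757^1=-3422174220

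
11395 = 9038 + 2357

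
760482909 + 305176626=1065659535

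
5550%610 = 60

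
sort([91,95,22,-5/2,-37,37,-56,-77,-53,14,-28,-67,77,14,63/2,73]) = [-77,-67,-56,-53,-37,-28,-5/2,14,14,22,63/2,37,73,77,91,95]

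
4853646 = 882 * 5503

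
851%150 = 101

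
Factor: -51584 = -1*2^7*13^1*31^1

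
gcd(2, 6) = 2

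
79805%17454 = 9989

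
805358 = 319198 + 486160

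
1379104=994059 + 385045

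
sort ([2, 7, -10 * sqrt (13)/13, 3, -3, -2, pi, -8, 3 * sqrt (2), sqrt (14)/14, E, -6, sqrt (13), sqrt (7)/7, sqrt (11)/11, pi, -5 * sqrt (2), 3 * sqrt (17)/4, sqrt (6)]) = [-8, -5 * sqrt (2), -6, -3, -10 * sqrt (13)/13, -2, sqrt (14)/14, sqrt (11)/11, sqrt (7)/7, 2, sqrt (6), E, 3, 3 * sqrt (17)/4, pi, pi, sqrt (13), 3 * sqrt (2), 7]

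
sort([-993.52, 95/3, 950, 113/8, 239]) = [-993.52, 113/8, 95/3, 239, 950]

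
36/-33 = -1 - 1/11 ≈ -1.09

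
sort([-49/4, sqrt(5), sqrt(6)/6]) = [-49/4, sqrt(6)/6, sqrt(5)]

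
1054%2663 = 1054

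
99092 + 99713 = 198805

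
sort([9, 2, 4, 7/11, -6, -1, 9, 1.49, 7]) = [-6, -1, 7/11, 1.49, 2, 4, 7, 9, 9]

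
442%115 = 97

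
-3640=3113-6753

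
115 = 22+93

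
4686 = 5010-324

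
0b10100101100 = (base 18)41a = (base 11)aa4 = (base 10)1324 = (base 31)1bm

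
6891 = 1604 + 5287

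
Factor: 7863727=29^1*271163^1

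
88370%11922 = 4916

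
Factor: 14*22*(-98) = -1*2^3*7^3*11^1 = -30184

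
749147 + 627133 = 1376280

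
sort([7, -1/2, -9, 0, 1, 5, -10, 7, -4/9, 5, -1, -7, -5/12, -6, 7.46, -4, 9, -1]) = [-10, -9, -7, -6, -4, -1, -1, -1/2, -4/9, -5/12, 0, 1, 5, 5, 7, 7, 7.46, 9]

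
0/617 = 0 = 0.00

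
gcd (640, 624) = 16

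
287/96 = 2 + 95/96≈2.99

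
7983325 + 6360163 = 14343488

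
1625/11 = 147 + 8/11 ≈ 147.73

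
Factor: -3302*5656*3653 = -1*2^4*7^1*13^2*101^1*127^1*281^1 = -68223837136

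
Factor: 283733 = 167^1*1699^1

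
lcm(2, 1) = 2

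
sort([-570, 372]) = [-570, 372]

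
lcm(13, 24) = 312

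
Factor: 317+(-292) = 5^2 = 25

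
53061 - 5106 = 47955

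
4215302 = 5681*742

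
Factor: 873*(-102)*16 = -1*2^5*3^3*17^1*97^1 = -1424736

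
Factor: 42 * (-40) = -1 * 2^4 * 3^1 * 5^1 * 7^1 = -1680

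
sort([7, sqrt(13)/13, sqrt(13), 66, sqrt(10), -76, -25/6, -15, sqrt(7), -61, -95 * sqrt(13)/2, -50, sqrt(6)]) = [-95 * sqrt(13)/2, -76, -61, -50, -15, -25/6, sqrt(13)/13, sqrt(6), sqrt(7), sqrt(10), sqrt(13), 7, 66]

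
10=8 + 2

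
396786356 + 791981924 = 1188768280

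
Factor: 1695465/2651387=3^3*5^1*19^1*661^1*2651387^ (-1) 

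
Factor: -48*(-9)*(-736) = -1*2^9*3^3*23^1 = -317952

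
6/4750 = 3/2375 ≈ 0.00126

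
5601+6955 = 12556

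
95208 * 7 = 666456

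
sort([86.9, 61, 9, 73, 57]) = [9, 57, 61, 73, 86.9]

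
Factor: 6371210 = 2^1 * 5^1 * 271^1 * 2351^1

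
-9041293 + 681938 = -8359355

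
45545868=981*46428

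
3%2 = 1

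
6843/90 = 76+1/30 ≈ 76.03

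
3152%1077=998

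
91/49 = 13/7 ≈ 1.86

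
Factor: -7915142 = -1 * 2^1 * 3957571^1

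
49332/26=1897 + 5/13 ≈ 1897.38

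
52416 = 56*936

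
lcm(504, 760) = 47880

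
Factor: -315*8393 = -1*3^2*5^1*7^2*11^1*109^1 = -2643795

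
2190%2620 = 2190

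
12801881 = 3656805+9145076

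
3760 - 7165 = -3405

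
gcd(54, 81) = 27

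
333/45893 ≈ 0.00726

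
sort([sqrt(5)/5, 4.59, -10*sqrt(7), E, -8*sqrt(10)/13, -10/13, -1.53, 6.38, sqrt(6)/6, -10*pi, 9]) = [-10*pi, -10*sqrt(7), -8*sqrt(10)/13, -1.53, -10/13, sqrt(6)/6, sqrt(5)/5, E, 4.59, 6.38, 9]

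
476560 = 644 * 740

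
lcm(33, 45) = 495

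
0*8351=0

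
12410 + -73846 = -61436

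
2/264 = 1/132 ≈ 0.00758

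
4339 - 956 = 3383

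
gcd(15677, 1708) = 61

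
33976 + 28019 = 61995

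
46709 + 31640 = 78349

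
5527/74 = 74 + 51/74≈74.69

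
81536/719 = 113 + 289/719 ≈ 113.40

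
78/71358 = 13/11893 ≈ 0.00109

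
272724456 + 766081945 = 1038806401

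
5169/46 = 112 + 17/46 ≈ 112.37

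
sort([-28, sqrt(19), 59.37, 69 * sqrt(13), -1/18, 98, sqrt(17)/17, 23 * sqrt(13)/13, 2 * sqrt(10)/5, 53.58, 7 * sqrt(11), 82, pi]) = [-28, -1/18, sqrt(17)/17, 2 * sqrt(10)/5, pi, sqrt(19), 23 * sqrt(13)/13, 7 * sqrt(11), 53.58, 59.37, 82, 98, 69 * sqrt(13)]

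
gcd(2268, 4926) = 6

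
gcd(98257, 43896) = 1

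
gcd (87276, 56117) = 1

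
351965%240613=111352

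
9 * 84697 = 762273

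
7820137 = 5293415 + 2526722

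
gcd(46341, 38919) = 3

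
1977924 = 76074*26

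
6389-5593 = 796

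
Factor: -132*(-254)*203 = 2^3*3^1*7^1*11^1*29^1*127^1 = 6806184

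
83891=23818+60073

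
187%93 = 1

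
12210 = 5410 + 6800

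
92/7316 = 23/1829 ≈ 0.0126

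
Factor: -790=-1 * 2^1 * 5^1 * 79^1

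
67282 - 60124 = 7158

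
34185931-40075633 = -5889702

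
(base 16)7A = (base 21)5H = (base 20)62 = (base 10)122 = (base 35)3H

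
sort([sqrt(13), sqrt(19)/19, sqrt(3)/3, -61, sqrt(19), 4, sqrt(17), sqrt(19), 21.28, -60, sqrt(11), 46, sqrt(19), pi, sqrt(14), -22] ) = [-61, -60, -22, sqrt(19)/19, sqrt(3)/3, pi, sqrt(11), sqrt(13), sqrt(14), 4, sqrt(17), sqrt(19), sqrt(19), sqrt(19), 21.28, 46] 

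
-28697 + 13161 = -15536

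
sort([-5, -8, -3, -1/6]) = [-8, -5, -3, -1/6]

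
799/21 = 38 + 1/21 ≈ 38.05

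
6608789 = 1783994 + 4824795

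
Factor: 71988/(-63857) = -1*2^2*3^1*7^1*857^1*63857^(-1)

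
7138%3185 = 768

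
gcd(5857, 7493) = 1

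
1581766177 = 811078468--770687709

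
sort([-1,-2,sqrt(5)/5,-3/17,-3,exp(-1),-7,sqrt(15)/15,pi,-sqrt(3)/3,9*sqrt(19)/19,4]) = [-7,-3,-2,-1,-sqrt(3)/3,-3/17,sqrt(15)/15,exp(-1),sqrt(5)/5,9*sqrt(19)/19,pi,4]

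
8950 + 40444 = 49394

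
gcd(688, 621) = 1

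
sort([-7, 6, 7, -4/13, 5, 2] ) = [-7, -4/13, 2, 5, 6, 7] 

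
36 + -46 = -10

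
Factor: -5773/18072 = -1 * 2^(-3) * 3^(-2) * 23^1 = -23/72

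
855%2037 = 855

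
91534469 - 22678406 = 68856063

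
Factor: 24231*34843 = 3^1*41^1*197^1*34843^1 = 844280733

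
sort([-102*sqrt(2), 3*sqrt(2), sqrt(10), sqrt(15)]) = [-102*sqrt(2), sqrt(10), sqrt(15), 3*sqrt(2)]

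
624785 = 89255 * 7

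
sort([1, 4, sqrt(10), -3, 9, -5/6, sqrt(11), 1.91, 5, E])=[-3, -5/6, 1, 1.91, E, sqrt(10), sqrt(11), 4, 5, 9]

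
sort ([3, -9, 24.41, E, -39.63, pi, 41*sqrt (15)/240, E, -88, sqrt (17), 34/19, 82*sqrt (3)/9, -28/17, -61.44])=[-88, -61.44, -39.63, -9, -28/17, 41*sqrt (15)/240, 34/19, E, E, 3, pi, sqrt (17), 82*sqrt (3)/9, 24.41]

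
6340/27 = 234 + 22/27 ≈ 234.81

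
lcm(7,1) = 7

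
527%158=53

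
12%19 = 12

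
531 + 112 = 643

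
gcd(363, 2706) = 33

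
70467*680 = 47917560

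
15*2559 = 38385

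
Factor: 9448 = 2^3 * 1181^1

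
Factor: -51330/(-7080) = 2^(-2)*29^1 = 29/4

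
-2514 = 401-2915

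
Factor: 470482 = 2^1 * 235241^1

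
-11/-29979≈0.000367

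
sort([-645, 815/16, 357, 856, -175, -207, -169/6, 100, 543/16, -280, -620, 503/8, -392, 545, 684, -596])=[-645, -620, -596, -392, -280, -207, -175, -169/6, 543/16, 815/16, 503/8, 100, 357, 545, 684, 856]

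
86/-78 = -43/39 ≈ -1.10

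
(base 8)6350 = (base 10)3304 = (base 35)2oe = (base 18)a3a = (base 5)101204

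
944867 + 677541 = 1622408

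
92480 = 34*2720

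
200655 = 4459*45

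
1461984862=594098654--867886208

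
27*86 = 2322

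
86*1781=153166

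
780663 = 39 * 20017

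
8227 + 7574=15801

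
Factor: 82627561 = 19^1 * 4348819^1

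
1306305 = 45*29029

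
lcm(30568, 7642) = 30568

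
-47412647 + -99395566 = -146808213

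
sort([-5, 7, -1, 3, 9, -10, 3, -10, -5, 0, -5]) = [-10, -10, -5, -5, -5, -1, 0, 3, 3, 7, 9]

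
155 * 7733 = 1198615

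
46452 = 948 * 49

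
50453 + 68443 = 118896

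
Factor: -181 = -1*181^1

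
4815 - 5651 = -836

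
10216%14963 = 10216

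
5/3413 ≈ 0.00146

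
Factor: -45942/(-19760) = 2^(-3)*3^1*5^(-1)*31^1 = 93/40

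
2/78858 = 1/39429 ≈ 0.0000254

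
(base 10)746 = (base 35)lb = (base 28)qi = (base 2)1011101010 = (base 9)1018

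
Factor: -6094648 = -1 * 2^3 * 7^1 * 43^1 * 2531^1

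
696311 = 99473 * 7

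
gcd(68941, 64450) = 1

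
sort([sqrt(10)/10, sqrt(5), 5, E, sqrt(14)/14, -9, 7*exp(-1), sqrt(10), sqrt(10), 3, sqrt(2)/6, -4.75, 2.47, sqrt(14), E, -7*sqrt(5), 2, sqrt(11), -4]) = [-7*sqrt(5), -9, -4.75, -4, sqrt(2)/6, sqrt(14)/14, sqrt(10)/10, 2, sqrt(5), 2.47, 7*exp(-1), E, E, 3, sqrt(10), sqrt(10), sqrt(11), sqrt(14), 5]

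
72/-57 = -24/19≈-1.26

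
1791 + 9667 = 11458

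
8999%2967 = 98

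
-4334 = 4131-8465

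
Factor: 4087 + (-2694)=7^1*199^1=1393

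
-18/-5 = 3+3/5 = 3.60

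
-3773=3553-7326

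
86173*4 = 344692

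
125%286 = 125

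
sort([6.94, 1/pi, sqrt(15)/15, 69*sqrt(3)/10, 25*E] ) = [sqrt(15)/15, 1/pi, 6.94, 69*sqrt(3)/10, 25*E] 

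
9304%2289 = 148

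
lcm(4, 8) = 8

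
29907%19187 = 10720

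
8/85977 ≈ 0.0000930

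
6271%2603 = 1065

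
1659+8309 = 9968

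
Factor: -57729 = -1*3^1*7^1*2749^1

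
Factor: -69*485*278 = -1*2^1*3^1*5^1*23^1*97^1*139^1 = -9303270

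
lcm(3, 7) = 21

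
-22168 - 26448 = -48616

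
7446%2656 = 2134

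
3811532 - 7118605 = -3307073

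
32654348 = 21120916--11533432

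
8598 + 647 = 9245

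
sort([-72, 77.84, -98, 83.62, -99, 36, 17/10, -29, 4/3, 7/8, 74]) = [-99, -98, -72, -29, 7/8, 4/3, 17/10, 36, 74, 77.84, 83.62]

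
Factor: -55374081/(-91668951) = 3^(-1)*7^1*11^(-1)*233^1*11317^1*925949^(-1) = 18458027/30556317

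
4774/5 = 954 + 4/5 = 954.80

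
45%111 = 45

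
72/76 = 18/19 ≈ 0.947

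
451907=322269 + 129638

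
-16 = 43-59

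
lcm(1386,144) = 11088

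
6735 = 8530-1795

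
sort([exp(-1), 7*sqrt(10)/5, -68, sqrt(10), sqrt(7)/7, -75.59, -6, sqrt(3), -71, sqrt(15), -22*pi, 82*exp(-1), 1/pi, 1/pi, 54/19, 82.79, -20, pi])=[-75.59, -71, -22*pi, -68, -20, -6, 1/pi, 1/pi, exp(-1), sqrt(7)/7, sqrt(3), 54/19, pi, sqrt(10), sqrt(15), 7*sqrt(10)/5, 82*exp(-1), 82.79]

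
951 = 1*951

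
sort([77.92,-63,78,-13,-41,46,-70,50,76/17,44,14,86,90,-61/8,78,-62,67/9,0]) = [-70,-63,-62,-41,-13,-61/8,0,76/17,67/9,14,44,46,50,77.92,78,78,86,90]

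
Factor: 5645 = 5^1*1129^1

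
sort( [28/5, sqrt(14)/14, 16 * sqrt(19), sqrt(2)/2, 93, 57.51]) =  [sqrt(14)/14, sqrt(2)/2, 28/5, 57.51, 16 * sqrt(19), 93]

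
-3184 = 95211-98395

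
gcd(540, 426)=6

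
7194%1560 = 954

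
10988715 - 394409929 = -383421214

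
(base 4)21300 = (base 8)1160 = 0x270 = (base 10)624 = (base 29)lf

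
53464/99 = 540 + 4/99 ≈ 540.04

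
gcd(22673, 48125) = 7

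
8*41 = 328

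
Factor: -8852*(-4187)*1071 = 2^2*3^2*7^1*17^1*53^1*79^1*2213^1 = 39694820004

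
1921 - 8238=-6317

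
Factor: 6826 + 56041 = 7^2 * 1283^1 = 62867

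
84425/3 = 28141 + 2/3 ≈ 28141.67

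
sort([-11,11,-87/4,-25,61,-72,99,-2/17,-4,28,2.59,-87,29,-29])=[-87,-72,-29,-25,-87/4,-11,-4,-2/17,2.59,11,28,29,61,99]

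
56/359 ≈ 0.156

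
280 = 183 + 97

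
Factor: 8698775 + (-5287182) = 3411593^1 = 3411593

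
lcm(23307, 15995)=815745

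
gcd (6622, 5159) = 77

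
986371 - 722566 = 263805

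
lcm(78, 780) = 780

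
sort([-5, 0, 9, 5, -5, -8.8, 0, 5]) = [-8.8, -5, -5, 0, 0, 5, 5, 9]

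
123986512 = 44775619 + 79210893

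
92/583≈0.158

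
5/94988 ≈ 0.0000526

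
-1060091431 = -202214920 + -857876511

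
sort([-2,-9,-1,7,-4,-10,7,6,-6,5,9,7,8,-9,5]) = [-10,-9,-9,-6,-4,-2,-1,5,5,6,7,7,7,8,9]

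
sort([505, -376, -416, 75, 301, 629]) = [-416, -376, 75, 301, 505, 629]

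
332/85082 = 166/42541 ≈ 0.00390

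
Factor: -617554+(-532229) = -1*3^1*383261^1 = -1149783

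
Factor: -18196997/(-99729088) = 2^(-6) * 7^1 * 13^1 * 199967^1 * 1558267^(-1)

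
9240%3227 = 2786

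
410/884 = 205/442 ≈ 0.464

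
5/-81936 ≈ -0.0000610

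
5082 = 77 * 66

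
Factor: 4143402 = 2^1*3^2*230189^1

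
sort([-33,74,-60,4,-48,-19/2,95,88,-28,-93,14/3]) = [-93,-60,-48,-33,-28,-19/2,4,14/3,74,88,95]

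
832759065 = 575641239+257117826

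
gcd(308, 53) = 1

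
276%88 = 12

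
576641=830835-254194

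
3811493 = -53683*(-71)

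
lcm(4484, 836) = 49324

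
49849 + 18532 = 68381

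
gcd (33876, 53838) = 18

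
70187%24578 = 21031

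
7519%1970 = 1609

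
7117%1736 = 173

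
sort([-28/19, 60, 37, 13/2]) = [-28/19, 13/2, 37, 60]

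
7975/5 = 1595 = 1595.00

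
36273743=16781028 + 19492715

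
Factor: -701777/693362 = -1*2^(-1)*20393^(-1)*41281^1 = -41281/40786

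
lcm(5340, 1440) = 128160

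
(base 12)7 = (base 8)7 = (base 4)13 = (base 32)7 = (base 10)7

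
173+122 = 295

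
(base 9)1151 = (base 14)452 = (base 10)856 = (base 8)1530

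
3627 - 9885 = -6258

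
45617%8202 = 4607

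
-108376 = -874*124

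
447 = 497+-50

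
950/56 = 16 + 27/28 ≈ 16.96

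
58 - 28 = 30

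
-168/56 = -3 = -3.00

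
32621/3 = 10873 + 2/3 ≈ 10873.67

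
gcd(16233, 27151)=1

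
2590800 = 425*6096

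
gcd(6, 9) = 3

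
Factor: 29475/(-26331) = -1*3^1*5^2*67^(-1) = -75/67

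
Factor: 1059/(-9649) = -1*3^1*353^1*9649^(-1)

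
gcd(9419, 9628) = 1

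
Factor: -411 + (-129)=-1 * 2^2 * 3^3 * 5^1=-540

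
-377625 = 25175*(-15)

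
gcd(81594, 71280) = 54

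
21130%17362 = 3768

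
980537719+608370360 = 1588908079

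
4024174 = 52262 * 77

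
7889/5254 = 1 + 2635/5254 ≈ 1.50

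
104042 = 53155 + 50887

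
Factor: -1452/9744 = -1 * 2^(-2) * 7^(-1) * 11^2 * 29^(-1) = -121/812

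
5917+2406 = 8323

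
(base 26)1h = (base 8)53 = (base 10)43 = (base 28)1f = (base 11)3a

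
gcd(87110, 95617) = 1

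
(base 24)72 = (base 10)170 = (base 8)252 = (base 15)b5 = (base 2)10101010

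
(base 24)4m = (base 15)7d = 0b1110110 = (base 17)6g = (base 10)118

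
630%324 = 306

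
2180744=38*57388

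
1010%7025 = 1010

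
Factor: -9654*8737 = -1*2^1*3^1*1609^1*8737^1 = -84346998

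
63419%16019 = 15362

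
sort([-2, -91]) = [-91, -2]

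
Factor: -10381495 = -1*5^1*2076299^1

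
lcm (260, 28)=1820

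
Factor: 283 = 283^1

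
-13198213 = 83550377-96748590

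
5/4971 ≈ 0.00101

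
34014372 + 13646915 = 47661287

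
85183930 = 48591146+36592784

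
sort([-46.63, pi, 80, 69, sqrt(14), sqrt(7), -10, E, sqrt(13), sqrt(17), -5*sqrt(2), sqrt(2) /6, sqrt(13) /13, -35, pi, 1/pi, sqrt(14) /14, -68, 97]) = [-68, -46.63, -35, -10, -5*sqrt(2), sqrt(2) /6, sqrt(14) /14, sqrt(13) /13, 1/pi, sqrt(7), E, pi, pi, sqrt(13), sqrt(14), sqrt(17), 69, 80, 97]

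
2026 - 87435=-85409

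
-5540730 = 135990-5676720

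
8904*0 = 0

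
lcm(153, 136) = 1224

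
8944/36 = 2236/9 ≈ 248.44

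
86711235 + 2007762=88718997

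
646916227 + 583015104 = 1229931331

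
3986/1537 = 2 + 912/1537 ≈ 2.59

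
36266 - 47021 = -10755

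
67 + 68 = 135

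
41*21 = 861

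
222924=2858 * 78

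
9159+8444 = 17603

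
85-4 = 81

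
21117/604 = 34 + 581/604 ≈ 34.96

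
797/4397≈0.181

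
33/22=3/2=1.50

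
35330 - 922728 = -887398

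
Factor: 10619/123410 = 2^(-1)*5^(-1)*37^1*43^(-1) = 37/430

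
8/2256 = 1/282 ≈ 0.00355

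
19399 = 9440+9959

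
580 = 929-349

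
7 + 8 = 15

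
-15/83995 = -3/16799 ≈ -0.000179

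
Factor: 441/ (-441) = -1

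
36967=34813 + 2154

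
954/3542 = 477/1771 ≈ 0.269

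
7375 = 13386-6011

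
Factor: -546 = -1*2^1*3^1*7^1*13^1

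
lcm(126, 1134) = 1134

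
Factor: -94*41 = -1*2^1*41^1*47^1 = -3854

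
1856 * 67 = 124352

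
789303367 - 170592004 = 618711363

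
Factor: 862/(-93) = -1*2^1*3^(-1)*31^(-1)*431^1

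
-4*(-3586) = 14344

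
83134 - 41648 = 41486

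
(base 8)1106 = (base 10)582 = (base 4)21012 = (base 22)14a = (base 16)246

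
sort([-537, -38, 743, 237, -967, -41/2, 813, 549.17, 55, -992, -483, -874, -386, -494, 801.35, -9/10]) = [-992, -967, -874, -537, -494, -483, -386, -38, -41/2, -9/10, 55, 237, 549.17, 743, 801.35, 813]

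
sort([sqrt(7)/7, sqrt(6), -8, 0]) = [-8, 0, sqrt(7)/7, sqrt(6)]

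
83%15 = 8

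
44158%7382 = 7248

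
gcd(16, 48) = 16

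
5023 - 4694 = 329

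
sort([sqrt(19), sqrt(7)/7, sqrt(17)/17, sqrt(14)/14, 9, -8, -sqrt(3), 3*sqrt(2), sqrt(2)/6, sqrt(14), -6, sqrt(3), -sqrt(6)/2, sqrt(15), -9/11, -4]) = [-8, -6, -4, -sqrt(3), -sqrt(6)/2, -9/11, sqrt(2)/6, sqrt(17)/17, sqrt(14)/14, sqrt(7)/7, sqrt(3), sqrt(14), sqrt(15), 3*sqrt(2), sqrt(19), 9]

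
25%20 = 5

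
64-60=4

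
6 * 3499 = 20994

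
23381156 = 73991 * 316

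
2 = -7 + 9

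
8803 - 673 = 8130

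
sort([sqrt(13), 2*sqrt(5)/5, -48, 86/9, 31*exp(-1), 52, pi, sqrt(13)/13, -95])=[-95, -48, sqrt(13)/13, 2*sqrt(5)/5, pi, sqrt(13), 86/9, 31*exp(-1), 52]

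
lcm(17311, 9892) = 69244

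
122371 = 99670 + 22701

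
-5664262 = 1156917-6821179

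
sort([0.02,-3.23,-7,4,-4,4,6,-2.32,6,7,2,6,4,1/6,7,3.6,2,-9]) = [-9,-7,-4,-3.23,-2.32,0.02,1/6,2,2,3.6,4,4,4,6,6,6,7,7]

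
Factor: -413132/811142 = -1 * 2^1 * 179^1 * 431^(-1) * 577^1 * 941^(-1) = -206566/405571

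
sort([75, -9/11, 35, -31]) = [-31, -9/11, 35, 75]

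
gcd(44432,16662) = 5554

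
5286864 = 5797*912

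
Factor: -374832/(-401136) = 3^1 * 19^1 * 61^(-1) = 57/61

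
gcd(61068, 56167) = 1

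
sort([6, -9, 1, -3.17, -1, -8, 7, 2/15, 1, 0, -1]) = [-9, -8, -3.17, -1, -1, 0, 2/15, 1, 1, 6, 7]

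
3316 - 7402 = -4086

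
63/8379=1/133 ≈ 0.00752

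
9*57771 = 519939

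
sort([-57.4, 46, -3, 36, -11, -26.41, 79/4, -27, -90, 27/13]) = [-90, -57.4, -27, -26.41, -11, -3, 27/13, 79/4, 36, 46]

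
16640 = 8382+8258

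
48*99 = 4752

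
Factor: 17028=2^2 * 3^2 * 11^1 * 43^1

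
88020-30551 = 57469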